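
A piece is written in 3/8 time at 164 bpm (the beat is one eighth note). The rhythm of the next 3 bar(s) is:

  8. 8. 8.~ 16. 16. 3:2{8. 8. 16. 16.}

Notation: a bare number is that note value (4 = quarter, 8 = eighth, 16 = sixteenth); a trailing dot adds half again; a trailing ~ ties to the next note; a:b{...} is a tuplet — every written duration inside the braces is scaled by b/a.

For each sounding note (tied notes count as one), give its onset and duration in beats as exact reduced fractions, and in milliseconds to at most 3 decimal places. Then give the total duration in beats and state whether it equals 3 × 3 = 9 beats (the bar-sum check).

1) 0.0ms=0b +548.78ms=3/2b
2) 548.78ms=3/2b +548.78ms=3/2b
3) 1097.561ms=3b +823.171ms=9/4b
4) 1920.732ms=21/4b +274.39ms=3/4b
5) 2195.122ms=6b +365.854ms=1b
6) 2560.976ms=7b +365.854ms=1b
7) 2926.829ms=8b +182.927ms=1/2b
8) 3109.756ms=17/2b +182.927ms=1/2b
Σ=9b of 9 (164bpm 3/8) — PASS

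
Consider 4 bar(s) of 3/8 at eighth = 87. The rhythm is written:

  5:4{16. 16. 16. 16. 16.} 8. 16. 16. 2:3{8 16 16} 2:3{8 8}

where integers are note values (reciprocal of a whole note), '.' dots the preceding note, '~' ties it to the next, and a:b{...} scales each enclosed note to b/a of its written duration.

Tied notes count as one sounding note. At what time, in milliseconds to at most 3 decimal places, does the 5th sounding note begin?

note 5 onset = 12/5b = 1655.172ms

1. 0.0ms @ 0 + 413.793ms (3/5)
2. 413.793ms @ 3/5 + 413.793ms (3/5)
3. 827.586ms @ 6/5 + 413.793ms (3/5)
4. 1241.379ms @ 9/5 + 413.793ms (3/5)
5. 1655.172ms @ 12/5 + 413.793ms (3/5)
6. 2068.966ms @ 3 + 1034.483ms (3/2)
7. 3103.448ms @ 9/2 + 517.241ms (3/4)
8. 3620.69ms @ 21/4 + 517.241ms (3/4)
9. 4137.931ms @ 6 + 1034.483ms (3/2)
10. 5172.414ms @ 15/2 + 517.241ms (3/4)
11. 5689.655ms @ 33/4 + 517.241ms (3/4)
12. 6206.897ms @ 9 + 1034.483ms (3/2)
13. 7241.379ms @ 21/2 + 1034.483ms (3/2)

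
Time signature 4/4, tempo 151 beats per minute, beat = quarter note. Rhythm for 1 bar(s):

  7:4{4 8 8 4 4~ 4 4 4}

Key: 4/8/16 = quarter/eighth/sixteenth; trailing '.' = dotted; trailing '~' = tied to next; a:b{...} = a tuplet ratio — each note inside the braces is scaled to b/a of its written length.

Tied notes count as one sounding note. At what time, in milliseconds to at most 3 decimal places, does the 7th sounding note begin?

1. 0.0ms @ 0 + 227.058ms (4/7)
2. 227.058ms @ 4/7 + 113.529ms (2/7)
3. 340.587ms @ 6/7 + 113.529ms (2/7)
4. 454.115ms @ 8/7 + 227.058ms (4/7)
5. 681.173ms @ 12/7 + 454.115ms (8/7)
6. 1135.289ms @ 20/7 + 227.058ms (4/7)
7. 1362.346ms @ 24/7 + 227.058ms (4/7)

note 7 onset = 24/7b = 1362.346ms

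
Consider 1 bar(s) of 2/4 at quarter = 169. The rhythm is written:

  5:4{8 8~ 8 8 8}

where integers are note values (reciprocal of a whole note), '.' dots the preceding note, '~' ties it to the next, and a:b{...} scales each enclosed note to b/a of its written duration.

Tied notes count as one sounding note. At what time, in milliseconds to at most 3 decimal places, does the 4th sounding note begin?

1. 0.0ms @ 0 + 142.012ms (2/5)
2. 142.012ms @ 2/5 + 284.024ms (4/5)
3. 426.036ms @ 6/5 + 142.012ms (2/5)
4. 568.047ms @ 8/5 + 142.012ms (2/5)

note 4 onset = 8/5b = 568.047ms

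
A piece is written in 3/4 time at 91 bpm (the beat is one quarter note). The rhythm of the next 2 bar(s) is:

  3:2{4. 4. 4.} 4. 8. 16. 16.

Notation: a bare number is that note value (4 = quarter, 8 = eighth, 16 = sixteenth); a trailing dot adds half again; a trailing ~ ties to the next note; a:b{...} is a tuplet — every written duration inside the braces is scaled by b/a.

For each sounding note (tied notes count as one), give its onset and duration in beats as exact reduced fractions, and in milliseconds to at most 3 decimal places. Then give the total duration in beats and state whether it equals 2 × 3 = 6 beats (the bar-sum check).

1) 0.0ms=0b +659.341ms=1b
2) 659.341ms=1b +659.341ms=1b
3) 1318.681ms=2b +659.341ms=1b
4) 1978.022ms=3b +989.011ms=3/2b
5) 2967.033ms=9/2b +494.505ms=3/4b
6) 3461.538ms=21/4b +247.253ms=3/8b
7) 3708.791ms=45/8b +247.253ms=3/8b
Σ=6b of 6 (91bpm 3/4) — PASS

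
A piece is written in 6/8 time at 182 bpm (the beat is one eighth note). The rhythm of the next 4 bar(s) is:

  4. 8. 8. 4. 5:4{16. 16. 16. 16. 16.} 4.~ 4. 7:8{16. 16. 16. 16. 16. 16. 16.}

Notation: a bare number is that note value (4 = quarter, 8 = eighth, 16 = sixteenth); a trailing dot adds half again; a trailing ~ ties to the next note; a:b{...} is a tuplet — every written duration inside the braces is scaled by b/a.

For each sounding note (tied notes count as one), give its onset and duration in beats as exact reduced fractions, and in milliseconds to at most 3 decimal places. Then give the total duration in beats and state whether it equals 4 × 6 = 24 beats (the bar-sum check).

1) 0.0ms=0b +989.011ms=3b
2) 989.011ms=3b +494.505ms=3/2b
3) 1483.516ms=9/2b +494.505ms=3/2b
4) 1978.022ms=6b +989.011ms=3b
5) 2967.033ms=9b +197.802ms=3/5b
6) 3164.835ms=48/5b +197.802ms=3/5b
7) 3362.637ms=51/5b +197.802ms=3/5b
8) 3560.44ms=54/5b +197.802ms=3/5b
9) 3758.242ms=57/5b +197.802ms=3/5b
10) 3956.044ms=12b +1978.022ms=6b
11) 5934.066ms=18b +282.575ms=6/7b
12) 6216.641ms=132/7b +282.575ms=6/7b
13) 6499.215ms=138/7b +282.575ms=6/7b
14) 6781.79ms=144/7b +282.575ms=6/7b
15) 7064.364ms=150/7b +282.575ms=6/7b
16) 7346.939ms=156/7b +282.575ms=6/7b
17) 7629.513ms=162/7b +282.575ms=6/7b
Σ=24b of 24 (182bpm 6/8) — PASS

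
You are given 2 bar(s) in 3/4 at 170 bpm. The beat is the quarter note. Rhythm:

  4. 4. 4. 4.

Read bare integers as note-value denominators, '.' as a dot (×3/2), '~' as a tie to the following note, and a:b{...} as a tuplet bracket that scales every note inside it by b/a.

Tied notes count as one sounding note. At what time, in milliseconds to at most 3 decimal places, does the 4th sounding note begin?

note 4 onset = 9/2b = 1588.235ms

1. 0.0ms @ 0 + 529.412ms (3/2)
2. 529.412ms @ 3/2 + 529.412ms (3/2)
3. 1058.824ms @ 3 + 529.412ms (3/2)
4. 1588.235ms @ 9/2 + 529.412ms (3/2)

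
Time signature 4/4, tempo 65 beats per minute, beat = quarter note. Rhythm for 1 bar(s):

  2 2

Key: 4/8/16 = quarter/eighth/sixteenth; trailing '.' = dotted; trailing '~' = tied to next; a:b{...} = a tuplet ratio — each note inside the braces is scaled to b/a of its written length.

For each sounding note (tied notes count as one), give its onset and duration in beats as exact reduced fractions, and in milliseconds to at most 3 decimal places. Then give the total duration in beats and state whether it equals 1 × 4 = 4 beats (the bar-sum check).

1) 0.0ms=0b +1846.154ms=2b
2) 1846.154ms=2b +1846.154ms=2b
Σ=4b of 4 (65bpm 4/4) — PASS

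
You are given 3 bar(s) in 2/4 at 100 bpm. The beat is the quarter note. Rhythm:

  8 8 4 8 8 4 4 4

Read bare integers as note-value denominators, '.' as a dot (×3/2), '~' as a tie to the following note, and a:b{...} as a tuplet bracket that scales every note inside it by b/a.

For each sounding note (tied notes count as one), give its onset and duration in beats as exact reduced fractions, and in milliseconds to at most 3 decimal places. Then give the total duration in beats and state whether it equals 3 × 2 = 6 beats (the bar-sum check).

1) 0.0ms=0b +300.0ms=1/2b
2) 300.0ms=1/2b +300.0ms=1/2b
3) 600.0ms=1b +600.0ms=1b
4) 1200.0ms=2b +300.0ms=1/2b
5) 1500.0ms=5/2b +300.0ms=1/2b
6) 1800.0ms=3b +600.0ms=1b
7) 2400.0ms=4b +600.0ms=1b
8) 3000.0ms=5b +600.0ms=1b
Σ=6b of 6 (100bpm 2/4) — PASS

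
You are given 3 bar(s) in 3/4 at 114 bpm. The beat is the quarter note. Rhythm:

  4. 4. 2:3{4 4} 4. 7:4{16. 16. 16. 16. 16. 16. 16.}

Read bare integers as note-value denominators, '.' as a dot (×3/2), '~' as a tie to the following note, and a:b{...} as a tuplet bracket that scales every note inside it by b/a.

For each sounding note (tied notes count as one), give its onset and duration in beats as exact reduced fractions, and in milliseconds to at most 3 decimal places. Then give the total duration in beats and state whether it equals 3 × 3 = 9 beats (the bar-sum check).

1) 0.0ms=0b +789.474ms=3/2b
2) 789.474ms=3/2b +789.474ms=3/2b
3) 1578.947ms=3b +789.474ms=3/2b
4) 2368.421ms=9/2b +789.474ms=3/2b
5) 3157.895ms=6b +789.474ms=3/2b
6) 3947.368ms=15/2b +112.782ms=3/14b
7) 4060.15ms=54/7b +112.782ms=3/14b
8) 4172.932ms=111/14b +112.782ms=3/14b
9) 4285.714ms=57/7b +112.782ms=3/14b
10) 4398.496ms=117/14b +112.782ms=3/14b
11) 4511.278ms=60/7b +112.782ms=3/14b
12) 4624.06ms=123/14b +112.782ms=3/14b
Σ=9b of 9 (114bpm 3/4) — PASS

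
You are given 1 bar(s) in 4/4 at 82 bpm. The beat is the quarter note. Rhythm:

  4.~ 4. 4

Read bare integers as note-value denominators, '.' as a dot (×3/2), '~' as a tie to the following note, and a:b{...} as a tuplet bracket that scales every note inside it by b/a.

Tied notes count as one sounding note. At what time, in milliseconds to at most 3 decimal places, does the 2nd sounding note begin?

1. 0.0ms @ 0 + 2195.122ms (3)
2. 2195.122ms @ 3 + 731.707ms (1)

note 2 onset = 3b = 2195.122ms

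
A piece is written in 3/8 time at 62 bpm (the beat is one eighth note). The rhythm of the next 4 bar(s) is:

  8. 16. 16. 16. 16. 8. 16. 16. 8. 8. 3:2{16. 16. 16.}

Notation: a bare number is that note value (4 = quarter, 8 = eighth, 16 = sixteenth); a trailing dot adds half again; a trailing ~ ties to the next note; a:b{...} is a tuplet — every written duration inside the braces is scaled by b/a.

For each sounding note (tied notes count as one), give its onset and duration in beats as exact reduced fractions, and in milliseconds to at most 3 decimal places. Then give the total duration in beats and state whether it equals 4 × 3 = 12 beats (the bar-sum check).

1) 0.0ms=0b +1451.613ms=3/2b
2) 1451.613ms=3/2b +725.806ms=3/4b
3) 2177.419ms=9/4b +725.806ms=3/4b
4) 2903.226ms=3b +725.806ms=3/4b
5) 3629.032ms=15/4b +725.806ms=3/4b
6) 4354.839ms=9/2b +1451.613ms=3/2b
7) 5806.452ms=6b +725.806ms=3/4b
8) 6532.258ms=27/4b +725.806ms=3/4b
9) 7258.065ms=15/2b +1451.613ms=3/2b
10) 8709.677ms=9b +1451.613ms=3/2b
11) 10161.29ms=21/2b +483.871ms=1/2b
12) 10645.161ms=11b +483.871ms=1/2b
13) 11129.032ms=23/2b +483.871ms=1/2b
Σ=12b of 12 (62bpm 3/8) — PASS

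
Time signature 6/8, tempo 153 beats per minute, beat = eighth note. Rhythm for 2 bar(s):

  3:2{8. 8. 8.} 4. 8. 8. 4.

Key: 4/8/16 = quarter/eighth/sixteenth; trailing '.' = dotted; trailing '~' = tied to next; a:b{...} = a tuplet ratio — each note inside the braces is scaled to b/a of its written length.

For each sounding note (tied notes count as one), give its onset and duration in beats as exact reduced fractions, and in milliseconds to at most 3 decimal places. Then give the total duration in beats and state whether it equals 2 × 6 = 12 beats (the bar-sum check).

1) 0.0ms=0b +392.157ms=1b
2) 392.157ms=1b +392.157ms=1b
3) 784.314ms=2b +392.157ms=1b
4) 1176.471ms=3b +1176.471ms=3b
5) 2352.941ms=6b +588.235ms=3/2b
6) 2941.176ms=15/2b +588.235ms=3/2b
7) 3529.412ms=9b +1176.471ms=3b
Σ=12b of 12 (153bpm 6/8) — PASS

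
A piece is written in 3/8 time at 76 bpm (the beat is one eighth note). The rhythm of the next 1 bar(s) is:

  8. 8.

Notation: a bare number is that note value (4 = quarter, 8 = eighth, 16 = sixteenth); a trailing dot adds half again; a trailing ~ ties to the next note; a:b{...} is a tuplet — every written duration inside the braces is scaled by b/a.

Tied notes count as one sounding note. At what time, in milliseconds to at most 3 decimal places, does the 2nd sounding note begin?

1. 0.0ms @ 0 + 1184.211ms (3/2)
2. 1184.211ms @ 3/2 + 1184.211ms (3/2)

note 2 onset = 3/2b = 1184.211ms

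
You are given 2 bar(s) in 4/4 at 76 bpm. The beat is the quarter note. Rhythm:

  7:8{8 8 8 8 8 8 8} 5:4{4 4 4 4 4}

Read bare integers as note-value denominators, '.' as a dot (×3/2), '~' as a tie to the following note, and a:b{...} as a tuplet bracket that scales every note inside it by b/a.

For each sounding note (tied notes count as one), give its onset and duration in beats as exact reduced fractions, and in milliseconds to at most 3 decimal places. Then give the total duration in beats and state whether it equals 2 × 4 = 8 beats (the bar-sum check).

1) 0.0ms=0b +451.128ms=4/7b
2) 451.128ms=4/7b +451.128ms=4/7b
3) 902.256ms=8/7b +451.128ms=4/7b
4) 1353.383ms=12/7b +451.128ms=4/7b
5) 1804.511ms=16/7b +451.128ms=4/7b
6) 2255.639ms=20/7b +451.128ms=4/7b
7) 2706.767ms=24/7b +451.128ms=4/7b
8) 3157.895ms=4b +631.579ms=4/5b
9) 3789.474ms=24/5b +631.579ms=4/5b
10) 4421.053ms=28/5b +631.579ms=4/5b
11) 5052.632ms=32/5b +631.579ms=4/5b
12) 5684.211ms=36/5b +631.579ms=4/5b
Σ=8b of 8 (76bpm 4/4) — PASS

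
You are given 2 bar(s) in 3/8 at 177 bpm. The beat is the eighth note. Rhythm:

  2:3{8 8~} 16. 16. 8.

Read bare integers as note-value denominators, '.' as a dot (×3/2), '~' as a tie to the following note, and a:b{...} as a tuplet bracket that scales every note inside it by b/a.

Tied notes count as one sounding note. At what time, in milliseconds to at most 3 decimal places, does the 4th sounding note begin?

1. 0.0ms @ 0 + 508.475ms (3/2)
2. 508.475ms @ 3/2 + 762.712ms (9/4)
3. 1271.186ms @ 15/4 + 254.237ms (3/4)
4. 1525.424ms @ 9/2 + 508.475ms (3/2)

note 4 onset = 9/2b = 1525.424ms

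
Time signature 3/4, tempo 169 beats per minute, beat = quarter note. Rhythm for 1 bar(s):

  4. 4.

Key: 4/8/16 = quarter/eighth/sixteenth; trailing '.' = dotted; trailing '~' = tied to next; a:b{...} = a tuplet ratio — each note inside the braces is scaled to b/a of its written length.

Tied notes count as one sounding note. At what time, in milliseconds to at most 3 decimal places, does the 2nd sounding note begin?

1. 0.0ms @ 0 + 532.544ms (3/2)
2. 532.544ms @ 3/2 + 532.544ms (3/2)

note 2 onset = 3/2b = 532.544ms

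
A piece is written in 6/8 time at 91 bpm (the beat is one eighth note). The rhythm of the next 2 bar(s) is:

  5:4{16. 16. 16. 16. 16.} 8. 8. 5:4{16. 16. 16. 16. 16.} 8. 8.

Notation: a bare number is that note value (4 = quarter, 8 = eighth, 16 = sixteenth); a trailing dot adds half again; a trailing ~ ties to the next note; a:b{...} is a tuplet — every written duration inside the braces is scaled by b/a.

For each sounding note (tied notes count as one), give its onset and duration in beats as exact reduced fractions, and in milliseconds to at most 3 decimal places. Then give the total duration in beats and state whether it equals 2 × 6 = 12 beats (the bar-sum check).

1) 0.0ms=0b +395.604ms=3/5b
2) 395.604ms=3/5b +395.604ms=3/5b
3) 791.209ms=6/5b +395.604ms=3/5b
4) 1186.813ms=9/5b +395.604ms=3/5b
5) 1582.418ms=12/5b +395.604ms=3/5b
6) 1978.022ms=3b +989.011ms=3/2b
7) 2967.033ms=9/2b +989.011ms=3/2b
8) 3956.044ms=6b +395.604ms=3/5b
9) 4351.648ms=33/5b +395.604ms=3/5b
10) 4747.253ms=36/5b +395.604ms=3/5b
11) 5142.857ms=39/5b +395.604ms=3/5b
12) 5538.462ms=42/5b +395.604ms=3/5b
13) 5934.066ms=9b +989.011ms=3/2b
14) 6923.077ms=21/2b +989.011ms=3/2b
Σ=12b of 12 (91bpm 6/8) — PASS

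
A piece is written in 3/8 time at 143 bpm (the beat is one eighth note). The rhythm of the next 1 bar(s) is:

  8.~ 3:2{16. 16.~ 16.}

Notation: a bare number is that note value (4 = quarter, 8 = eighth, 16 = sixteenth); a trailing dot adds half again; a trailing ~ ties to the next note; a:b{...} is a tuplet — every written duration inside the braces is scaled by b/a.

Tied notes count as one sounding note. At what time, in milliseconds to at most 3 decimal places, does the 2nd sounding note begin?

1. 0.0ms @ 0 + 839.161ms (2)
2. 839.161ms @ 2 + 419.58ms (1)

note 2 onset = 2b = 839.161ms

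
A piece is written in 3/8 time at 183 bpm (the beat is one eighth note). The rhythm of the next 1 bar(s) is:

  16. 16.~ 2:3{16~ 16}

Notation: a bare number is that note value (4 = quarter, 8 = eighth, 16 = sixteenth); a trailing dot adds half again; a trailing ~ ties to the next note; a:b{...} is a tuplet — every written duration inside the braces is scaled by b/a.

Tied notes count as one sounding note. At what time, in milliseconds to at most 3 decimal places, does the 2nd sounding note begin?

1. 0.0ms @ 0 + 245.902ms (3/4)
2. 245.902ms @ 3/4 + 737.705ms (9/4)

note 2 onset = 3/4b = 245.902ms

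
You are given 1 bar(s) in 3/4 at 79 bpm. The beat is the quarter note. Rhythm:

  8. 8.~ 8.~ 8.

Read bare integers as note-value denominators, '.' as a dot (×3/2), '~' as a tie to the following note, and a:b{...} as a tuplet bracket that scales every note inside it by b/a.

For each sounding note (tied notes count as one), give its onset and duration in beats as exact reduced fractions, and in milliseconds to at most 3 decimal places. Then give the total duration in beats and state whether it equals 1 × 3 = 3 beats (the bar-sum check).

1) 0.0ms=0b +569.62ms=3/4b
2) 569.62ms=3/4b +1708.861ms=9/4b
Σ=3b of 3 (79bpm 3/4) — PASS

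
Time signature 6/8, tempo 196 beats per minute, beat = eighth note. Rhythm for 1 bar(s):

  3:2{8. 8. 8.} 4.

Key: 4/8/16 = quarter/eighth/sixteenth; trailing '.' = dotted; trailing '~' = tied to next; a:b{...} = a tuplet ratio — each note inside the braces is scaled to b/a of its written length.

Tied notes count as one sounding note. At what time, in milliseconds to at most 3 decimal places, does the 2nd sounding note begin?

note 2 onset = 1b = 306.122ms

1. 0.0ms @ 0 + 306.122ms (1)
2. 306.122ms @ 1 + 306.122ms (1)
3. 612.245ms @ 2 + 306.122ms (1)
4. 918.367ms @ 3 + 918.367ms (3)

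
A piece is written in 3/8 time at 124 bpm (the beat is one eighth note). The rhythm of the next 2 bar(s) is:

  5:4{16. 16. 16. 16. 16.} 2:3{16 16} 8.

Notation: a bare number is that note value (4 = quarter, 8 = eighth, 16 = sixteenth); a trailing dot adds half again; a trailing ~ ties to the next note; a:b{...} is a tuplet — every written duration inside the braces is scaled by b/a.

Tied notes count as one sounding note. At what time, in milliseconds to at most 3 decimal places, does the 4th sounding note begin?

1. 0.0ms @ 0 + 290.323ms (3/5)
2. 290.323ms @ 3/5 + 290.323ms (3/5)
3. 580.645ms @ 6/5 + 290.323ms (3/5)
4. 870.968ms @ 9/5 + 290.323ms (3/5)
5. 1161.29ms @ 12/5 + 290.323ms (3/5)
6. 1451.613ms @ 3 + 362.903ms (3/4)
7. 1814.516ms @ 15/4 + 362.903ms (3/4)
8. 2177.419ms @ 9/2 + 725.806ms (3/2)

note 4 onset = 9/5b = 870.968ms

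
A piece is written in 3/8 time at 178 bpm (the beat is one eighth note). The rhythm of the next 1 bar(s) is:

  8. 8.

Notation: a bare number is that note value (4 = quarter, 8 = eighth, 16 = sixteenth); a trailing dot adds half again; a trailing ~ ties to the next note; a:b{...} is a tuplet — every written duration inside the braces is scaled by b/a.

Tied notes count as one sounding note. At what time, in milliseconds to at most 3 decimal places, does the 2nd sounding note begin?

1. 0.0ms @ 0 + 505.618ms (3/2)
2. 505.618ms @ 3/2 + 505.618ms (3/2)

note 2 onset = 3/2b = 505.618ms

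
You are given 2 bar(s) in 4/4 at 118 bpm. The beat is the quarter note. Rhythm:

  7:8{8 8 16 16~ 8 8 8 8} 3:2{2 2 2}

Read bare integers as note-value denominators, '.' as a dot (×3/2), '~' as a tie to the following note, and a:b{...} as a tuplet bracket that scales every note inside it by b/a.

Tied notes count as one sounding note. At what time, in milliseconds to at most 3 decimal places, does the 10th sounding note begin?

note 10 onset = 20/3b = 3389.831ms

1. 0.0ms @ 0 + 290.557ms (4/7)
2. 290.557ms @ 4/7 + 290.557ms (4/7)
3. 581.114ms @ 8/7 + 145.278ms (2/7)
4. 726.392ms @ 10/7 + 435.835ms (6/7)
5. 1162.228ms @ 16/7 + 290.557ms (4/7)
6. 1452.785ms @ 20/7 + 290.557ms (4/7)
7. 1743.341ms @ 24/7 + 290.557ms (4/7)
8. 2033.898ms @ 4 + 677.966ms (4/3)
9. 2711.864ms @ 16/3 + 677.966ms (4/3)
10. 3389.831ms @ 20/3 + 677.966ms (4/3)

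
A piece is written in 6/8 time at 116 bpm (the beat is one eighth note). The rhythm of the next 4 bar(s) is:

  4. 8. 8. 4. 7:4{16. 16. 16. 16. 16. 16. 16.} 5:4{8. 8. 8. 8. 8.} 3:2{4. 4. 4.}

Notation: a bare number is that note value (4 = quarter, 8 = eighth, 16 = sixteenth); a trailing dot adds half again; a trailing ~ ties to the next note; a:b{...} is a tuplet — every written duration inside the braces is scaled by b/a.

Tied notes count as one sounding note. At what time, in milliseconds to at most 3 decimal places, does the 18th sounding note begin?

1. 0.0ms @ 0 + 1551.724ms (3)
2. 1551.724ms @ 3 + 775.862ms (3/2)
3. 2327.586ms @ 9/2 + 775.862ms (3/2)
4. 3103.448ms @ 6 + 1551.724ms (3)
5. 4655.172ms @ 9 + 221.675ms (3/7)
6. 4876.847ms @ 66/7 + 221.675ms (3/7)
7. 5098.522ms @ 69/7 + 221.675ms (3/7)
8. 5320.197ms @ 72/7 + 221.675ms (3/7)
9. 5541.872ms @ 75/7 + 221.675ms (3/7)
10. 5763.547ms @ 78/7 + 221.675ms (3/7)
11. 5985.222ms @ 81/7 + 221.675ms (3/7)
12. 6206.897ms @ 12 + 620.69ms (6/5)
13. 6827.586ms @ 66/5 + 620.69ms (6/5)
14. 7448.276ms @ 72/5 + 620.69ms (6/5)
15. 8068.966ms @ 78/5 + 620.69ms (6/5)
16. 8689.655ms @ 84/5 + 620.69ms (6/5)
17. 9310.345ms @ 18 + 1034.483ms (2)
18. 10344.828ms @ 20 + 1034.483ms (2)
19. 11379.31ms @ 22 + 1034.483ms (2)

note 18 onset = 20b = 10344.828ms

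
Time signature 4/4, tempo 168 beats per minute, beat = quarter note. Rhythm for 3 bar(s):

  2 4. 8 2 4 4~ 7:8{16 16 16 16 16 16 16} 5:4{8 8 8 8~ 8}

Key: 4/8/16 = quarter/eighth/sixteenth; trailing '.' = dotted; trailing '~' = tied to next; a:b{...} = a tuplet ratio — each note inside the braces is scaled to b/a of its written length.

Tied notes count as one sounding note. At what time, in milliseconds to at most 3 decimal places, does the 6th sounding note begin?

1. 0.0ms @ 0 + 714.286ms (2)
2. 714.286ms @ 2 + 535.714ms (3/2)
3. 1250.0ms @ 7/2 + 178.571ms (1/2)
4. 1428.571ms @ 4 + 714.286ms (2)
5. 2142.857ms @ 6 + 357.143ms (1)
6. 2500.0ms @ 7 + 459.184ms (9/7)
7. 2959.184ms @ 58/7 + 102.041ms (2/7)
8. 3061.224ms @ 60/7 + 102.041ms (2/7)
9. 3163.265ms @ 62/7 + 102.041ms (2/7)
10. 3265.306ms @ 64/7 + 102.041ms (2/7)
11. 3367.347ms @ 66/7 + 102.041ms (2/7)
12. 3469.388ms @ 68/7 + 102.041ms (2/7)
13. 3571.429ms @ 10 + 142.857ms (2/5)
14. 3714.286ms @ 52/5 + 142.857ms (2/5)
15. 3857.143ms @ 54/5 + 142.857ms (2/5)
16. 4000.0ms @ 56/5 + 285.714ms (4/5)

note 6 onset = 7b = 2500.0ms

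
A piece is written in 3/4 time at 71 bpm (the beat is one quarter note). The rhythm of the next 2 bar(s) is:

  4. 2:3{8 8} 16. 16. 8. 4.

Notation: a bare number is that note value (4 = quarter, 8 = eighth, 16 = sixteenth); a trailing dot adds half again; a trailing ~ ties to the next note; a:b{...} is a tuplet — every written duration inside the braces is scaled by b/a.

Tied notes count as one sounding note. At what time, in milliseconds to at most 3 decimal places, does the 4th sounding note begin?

note 4 onset = 3b = 2535.211ms

1. 0.0ms @ 0 + 1267.606ms (3/2)
2. 1267.606ms @ 3/2 + 633.803ms (3/4)
3. 1901.408ms @ 9/4 + 633.803ms (3/4)
4. 2535.211ms @ 3 + 316.901ms (3/8)
5. 2852.113ms @ 27/8 + 316.901ms (3/8)
6. 3169.014ms @ 15/4 + 633.803ms (3/4)
7. 3802.817ms @ 9/2 + 1267.606ms (3/2)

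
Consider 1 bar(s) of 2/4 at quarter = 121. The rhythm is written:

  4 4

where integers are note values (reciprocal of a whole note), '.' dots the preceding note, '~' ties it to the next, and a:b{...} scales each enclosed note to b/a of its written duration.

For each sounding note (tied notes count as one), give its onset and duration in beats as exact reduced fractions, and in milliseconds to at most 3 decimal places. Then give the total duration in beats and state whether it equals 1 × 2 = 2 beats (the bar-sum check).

1) 0.0ms=0b +495.868ms=1b
2) 495.868ms=1b +495.868ms=1b
Σ=2b of 2 (121bpm 2/4) — PASS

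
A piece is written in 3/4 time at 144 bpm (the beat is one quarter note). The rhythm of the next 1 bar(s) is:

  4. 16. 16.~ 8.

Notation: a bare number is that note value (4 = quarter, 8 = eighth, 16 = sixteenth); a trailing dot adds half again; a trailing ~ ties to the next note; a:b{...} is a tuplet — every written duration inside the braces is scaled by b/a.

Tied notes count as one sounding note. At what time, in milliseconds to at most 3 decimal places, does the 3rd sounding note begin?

1. 0.0ms @ 0 + 625.0ms (3/2)
2. 625.0ms @ 3/2 + 156.25ms (3/8)
3. 781.25ms @ 15/8 + 468.75ms (9/8)

note 3 onset = 15/8b = 781.25ms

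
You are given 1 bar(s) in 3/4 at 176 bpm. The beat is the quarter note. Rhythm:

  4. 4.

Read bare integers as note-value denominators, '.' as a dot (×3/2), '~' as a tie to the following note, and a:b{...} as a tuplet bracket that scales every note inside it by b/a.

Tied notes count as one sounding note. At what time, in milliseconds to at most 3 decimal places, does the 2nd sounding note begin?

1. 0.0ms @ 0 + 511.364ms (3/2)
2. 511.364ms @ 3/2 + 511.364ms (3/2)

note 2 onset = 3/2b = 511.364ms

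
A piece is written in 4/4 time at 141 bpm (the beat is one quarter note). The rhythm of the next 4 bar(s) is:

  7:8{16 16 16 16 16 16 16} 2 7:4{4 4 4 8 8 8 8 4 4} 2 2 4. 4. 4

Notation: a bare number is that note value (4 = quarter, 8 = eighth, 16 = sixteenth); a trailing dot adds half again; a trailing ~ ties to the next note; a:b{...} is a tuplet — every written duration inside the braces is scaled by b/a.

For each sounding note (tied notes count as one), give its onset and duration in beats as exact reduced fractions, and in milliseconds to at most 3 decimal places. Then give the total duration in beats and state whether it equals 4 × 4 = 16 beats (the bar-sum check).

1) 0.0ms=0b +121.581ms=2/7b
2) 121.581ms=2/7b +121.581ms=2/7b
3) 243.161ms=4/7b +121.581ms=2/7b
4) 364.742ms=6/7b +121.581ms=2/7b
5) 486.322ms=8/7b +121.581ms=2/7b
6) 607.903ms=10/7b +121.581ms=2/7b
7) 729.483ms=12/7b +121.581ms=2/7b
8) 851.064ms=2b +851.064ms=2b
9) 1702.128ms=4b +243.161ms=4/7b
10) 1945.289ms=32/7b +243.161ms=4/7b
11) 2188.45ms=36/7b +243.161ms=4/7b
12) 2431.611ms=40/7b +121.581ms=2/7b
13) 2553.191ms=6b +121.581ms=2/7b
14) 2674.772ms=44/7b +121.581ms=2/7b
15) 2796.353ms=46/7b +121.581ms=2/7b
16) 2917.933ms=48/7b +243.161ms=4/7b
17) 3161.094ms=52/7b +243.161ms=4/7b
18) 3404.255ms=8b +851.064ms=2b
19) 4255.319ms=10b +851.064ms=2b
20) 5106.383ms=12b +638.298ms=3/2b
21) 5744.681ms=27/2b +638.298ms=3/2b
22) 6382.979ms=15b +425.532ms=1b
Σ=16b of 16 (141bpm 4/4) — PASS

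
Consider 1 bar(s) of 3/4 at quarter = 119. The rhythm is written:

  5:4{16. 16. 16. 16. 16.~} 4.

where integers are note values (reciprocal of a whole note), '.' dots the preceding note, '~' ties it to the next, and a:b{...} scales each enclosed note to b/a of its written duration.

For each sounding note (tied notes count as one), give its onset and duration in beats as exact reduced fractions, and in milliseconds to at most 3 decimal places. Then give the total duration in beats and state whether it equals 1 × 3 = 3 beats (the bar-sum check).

1) 0.0ms=0b +151.261ms=3/10b
2) 151.261ms=3/10b +151.261ms=3/10b
3) 302.521ms=3/5b +151.261ms=3/10b
4) 453.782ms=9/10b +151.261ms=3/10b
5) 605.042ms=6/5b +907.563ms=9/5b
Σ=3b of 3 (119bpm 3/4) — PASS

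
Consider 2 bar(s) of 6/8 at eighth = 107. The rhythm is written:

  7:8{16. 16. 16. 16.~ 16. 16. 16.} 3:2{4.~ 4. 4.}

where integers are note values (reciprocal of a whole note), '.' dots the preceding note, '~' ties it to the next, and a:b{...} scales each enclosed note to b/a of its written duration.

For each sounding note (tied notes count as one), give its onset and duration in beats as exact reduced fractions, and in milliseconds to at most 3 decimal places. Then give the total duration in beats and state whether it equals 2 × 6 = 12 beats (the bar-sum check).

1) 0.0ms=0b +480.641ms=6/7b
2) 480.641ms=6/7b +480.641ms=6/7b
3) 961.282ms=12/7b +480.641ms=6/7b
4) 1441.923ms=18/7b +961.282ms=12/7b
5) 2403.204ms=30/7b +480.641ms=6/7b
6) 2883.845ms=36/7b +480.641ms=6/7b
7) 3364.486ms=6b +2242.991ms=4b
8) 5607.477ms=10b +1121.495ms=2b
Σ=12b of 12 (107bpm 6/8) — PASS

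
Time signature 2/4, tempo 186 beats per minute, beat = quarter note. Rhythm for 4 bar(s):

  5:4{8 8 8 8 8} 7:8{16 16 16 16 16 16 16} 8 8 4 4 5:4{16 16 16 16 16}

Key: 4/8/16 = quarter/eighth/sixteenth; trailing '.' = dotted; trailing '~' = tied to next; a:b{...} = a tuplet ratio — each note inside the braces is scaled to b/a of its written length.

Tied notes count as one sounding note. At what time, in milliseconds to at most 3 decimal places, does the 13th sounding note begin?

note 13 onset = 4b = 1290.323ms

1. 0.0ms @ 0 + 129.032ms (2/5)
2. 129.032ms @ 2/5 + 129.032ms (2/5)
3. 258.065ms @ 4/5 + 129.032ms (2/5)
4. 387.097ms @ 6/5 + 129.032ms (2/5)
5. 516.129ms @ 8/5 + 129.032ms (2/5)
6. 645.161ms @ 2 + 92.166ms (2/7)
7. 737.327ms @ 16/7 + 92.166ms (2/7)
8. 829.493ms @ 18/7 + 92.166ms (2/7)
9. 921.659ms @ 20/7 + 92.166ms (2/7)
10. 1013.825ms @ 22/7 + 92.166ms (2/7)
11. 1105.991ms @ 24/7 + 92.166ms (2/7)
12. 1198.157ms @ 26/7 + 92.166ms (2/7)
13. 1290.323ms @ 4 + 161.29ms (1/2)
14. 1451.613ms @ 9/2 + 161.29ms (1/2)
15. 1612.903ms @ 5 + 322.581ms (1)
16. 1935.484ms @ 6 + 322.581ms (1)
17. 2258.065ms @ 7 + 64.516ms (1/5)
18. 2322.581ms @ 36/5 + 64.516ms (1/5)
19. 2387.097ms @ 37/5 + 64.516ms (1/5)
20. 2451.613ms @ 38/5 + 64.516ms (1/5)
21. 2516.129ms @ 39/5 + 64.516ms (1/5)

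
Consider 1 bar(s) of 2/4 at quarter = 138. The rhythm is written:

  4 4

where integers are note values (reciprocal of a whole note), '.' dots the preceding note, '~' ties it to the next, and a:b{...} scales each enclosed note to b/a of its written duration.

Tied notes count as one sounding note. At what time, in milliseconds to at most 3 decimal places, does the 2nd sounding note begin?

note 2 onset = 1b = 434.783ms

1. 0.0ms @ 0 + 434.783ms (1)
2. 434.783ms @ 1 + 434.783ms (1)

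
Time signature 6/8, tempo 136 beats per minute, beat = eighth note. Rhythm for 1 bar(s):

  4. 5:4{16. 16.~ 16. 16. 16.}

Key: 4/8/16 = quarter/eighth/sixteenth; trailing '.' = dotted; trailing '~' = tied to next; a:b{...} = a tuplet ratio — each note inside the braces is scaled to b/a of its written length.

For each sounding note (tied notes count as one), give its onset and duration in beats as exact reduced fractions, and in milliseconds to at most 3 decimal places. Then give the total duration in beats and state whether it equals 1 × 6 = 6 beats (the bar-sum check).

1) 0.0ms=0b +1323.529ms=3b
2) 1323.529ms=3b +264.706ms=3/5b
3) 1588.235ms=18/5b +529.412ms=6/5b
4) 2117.647ms=24/5b +264.706ms=3/5b
5) 2382.353ms=27/5b +264.706ms=3/5b
Σ=6b of 6 (136bpm 6/8) — PASS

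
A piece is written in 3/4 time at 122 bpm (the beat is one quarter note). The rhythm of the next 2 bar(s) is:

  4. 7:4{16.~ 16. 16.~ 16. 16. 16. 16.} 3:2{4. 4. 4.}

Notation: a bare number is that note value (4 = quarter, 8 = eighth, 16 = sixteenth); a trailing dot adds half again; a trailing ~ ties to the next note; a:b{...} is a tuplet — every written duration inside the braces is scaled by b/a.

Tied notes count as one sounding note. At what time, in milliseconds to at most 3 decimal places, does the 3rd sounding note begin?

1. 0.0ms @ 0 + 737.705ms (3/2)
2. 737.705ms @ 3/2 + 210.773ms (3/7)
3. 948.478ms @ 27/14 + 210.773ms (3/7)
4. 1159.251ms @ 33/14 + 105.386ms (3/14)
5. 1264.637ms @ 18/7 + 105.386ms (3/14)
6. 1370.023ms @ 39/14 + 105.386ms (3/14)
7. 1475.41ms @ 3 + 491.803ms (1)
8. 1967.213ms @ 4 + 491.803ms (1)
9. 2459.016ms @ 5 + 491.803ms (1)

note 3 onset = 27/14b = 948.478ms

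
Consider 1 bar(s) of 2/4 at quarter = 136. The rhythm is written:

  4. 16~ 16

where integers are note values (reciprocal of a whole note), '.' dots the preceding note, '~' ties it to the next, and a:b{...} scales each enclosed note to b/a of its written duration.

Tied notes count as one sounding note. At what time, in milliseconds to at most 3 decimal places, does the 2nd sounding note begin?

1. 0.0ms @ 0 + 661.765ms (3/2)
2. 661.765ms @ 3/2 + 220.588ms (1/2)

note 2 onset = 3/2b = 661.765ms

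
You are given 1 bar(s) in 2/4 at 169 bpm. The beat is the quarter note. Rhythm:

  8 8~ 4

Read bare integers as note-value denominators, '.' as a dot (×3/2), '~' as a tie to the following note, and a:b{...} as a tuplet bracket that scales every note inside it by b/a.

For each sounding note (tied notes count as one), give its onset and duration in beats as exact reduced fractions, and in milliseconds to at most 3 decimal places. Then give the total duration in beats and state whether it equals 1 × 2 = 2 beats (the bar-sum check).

1) 0.0ms=0b +177.515ms=1/2b
2) 177.515ms=1/2b +532.544ms=3/2b
Σ=2b of 2 (169bpm 2/4) — PASS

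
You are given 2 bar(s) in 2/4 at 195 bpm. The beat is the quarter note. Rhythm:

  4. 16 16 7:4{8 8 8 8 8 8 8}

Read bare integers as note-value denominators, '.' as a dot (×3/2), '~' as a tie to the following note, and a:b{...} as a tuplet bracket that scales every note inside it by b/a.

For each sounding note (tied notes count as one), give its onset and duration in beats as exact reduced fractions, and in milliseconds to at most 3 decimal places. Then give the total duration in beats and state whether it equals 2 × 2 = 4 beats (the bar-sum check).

1) 0.0ms=0b +461.538ms=3/2b
2) 461.538ms=3/2b +76.923ms=1/4b
3) 538.462ms=7/4b +76.923ms=1/4b
4) 615.385ms=2b +87.912ms=2/7b
5) 703.297ms=16/7b +87.912ms=2/7b
6) 791.209ms=18/7b +87.912ms=2/7b
7) 879.121ms=20/7b +87.912ms=2/7b
8) 967.033ms=22/7b +87.912ms=2/7b
9) 1054.945ms=24/7b +87.912ms=2/7b
10) 1142.857ms=26/7b +87.912ms=2/7b
Σ=4b of 4 (195bpm 2/4) — PASS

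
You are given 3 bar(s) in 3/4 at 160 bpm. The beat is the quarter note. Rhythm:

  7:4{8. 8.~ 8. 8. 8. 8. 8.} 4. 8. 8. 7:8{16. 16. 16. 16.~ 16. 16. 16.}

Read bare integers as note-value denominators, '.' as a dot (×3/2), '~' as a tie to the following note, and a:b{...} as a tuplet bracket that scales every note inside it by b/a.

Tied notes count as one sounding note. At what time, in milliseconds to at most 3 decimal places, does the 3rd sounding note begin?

1. 0.0ms @ 0 + 160.714ms (3/7)
2. 160.714ms @ 3/7 + 321.429ms (6/7)
3. 482.143ms @ 9/7 + 160.714ms (3/7)
4. 642.857ms @ 12/7 + 160.714ms (3/7)
5. 803.571ms @ 15/7 + 160.714ms (3/7)
6. 964.286ms @ 18/7 + 160.714ms (3/7)
7. 1125.0ms @ 3 + 562.5ms (3/2)
8. 1687.5ms @ 9/2 + 281.25ms (3/4)
9. 1968.75ms @ 21/4 + 281.25ms (3/4)
10. 2250.0ms @ 6 + 160.714ms (3/7)
11. 2410.714ms @ 45/7 + 160.714ms (3/7)
12. 2571.429ms @ 48/7 + 160.714ms (3/7)
13. 2732.143ms @ 51/7 + 321.429ms (6/7)
14. 3053.571ms @ 57/7 + 160.714ms (3/7)
15. 3214.286ms @ 60/7 + 160.714ms (3/7)

note 3 onset = 9/7b = 482.143ms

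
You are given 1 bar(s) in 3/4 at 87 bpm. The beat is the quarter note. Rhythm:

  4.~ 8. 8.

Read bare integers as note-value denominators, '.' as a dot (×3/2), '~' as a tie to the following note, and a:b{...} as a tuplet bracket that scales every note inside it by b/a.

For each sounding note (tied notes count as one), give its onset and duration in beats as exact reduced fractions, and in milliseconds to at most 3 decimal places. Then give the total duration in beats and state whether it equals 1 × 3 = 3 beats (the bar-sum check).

1) 0.0ms=0b +1551.724ms=9/4b
2) 1551.724ms=9/4b +517.241ms=3/4b
Σ=3b of 3 (87bpm 3/4) — PASS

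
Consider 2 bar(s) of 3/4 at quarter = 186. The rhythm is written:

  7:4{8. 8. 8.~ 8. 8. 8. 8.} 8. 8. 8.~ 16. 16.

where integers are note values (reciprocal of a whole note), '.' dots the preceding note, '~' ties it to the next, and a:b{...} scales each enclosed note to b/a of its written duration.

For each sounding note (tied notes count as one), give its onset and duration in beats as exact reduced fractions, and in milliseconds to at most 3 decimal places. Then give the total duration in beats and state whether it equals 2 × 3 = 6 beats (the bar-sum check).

1) 0.0ms=0b +138.249ms=3/7b
2) 138.249ms=3/7b +138.249ms=3/7b
3) 276.498ms=6/7b +276.498ms=6/7b
4) 552.995ms=12/7b +138.249ms=3/7b
5) 691.244ms=15/7b +138.249ms=3/7b
6) 829.493ms=18/7b +138.249ms=3/7b
7) 967.742ms=3b +241.935ms=3/4b
8) 1209.677ms=15/4b +241.935ms=3/4b
9) 1451.613ms=9/2b +362.903ms=9/8b
10) 1814.516ms=45/8b +120.968ms=3/8b
Σ=6b of 6 (186bpm 3/4) — PASS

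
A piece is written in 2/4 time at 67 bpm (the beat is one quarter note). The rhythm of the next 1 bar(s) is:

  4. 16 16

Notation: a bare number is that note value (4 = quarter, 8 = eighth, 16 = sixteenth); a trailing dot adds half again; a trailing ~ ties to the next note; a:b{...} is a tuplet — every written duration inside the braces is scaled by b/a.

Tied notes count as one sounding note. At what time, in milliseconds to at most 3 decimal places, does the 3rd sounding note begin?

note 3 onset = 7/4b = 1567.164ms

1. 0.0ms @ 0 + 1343.284ms (3/2)
2. 1343.284ms @ 3/2 + 223.881ms (1/4)
3. 1567.164ms @ 7/4 + 223.881ms (1/4)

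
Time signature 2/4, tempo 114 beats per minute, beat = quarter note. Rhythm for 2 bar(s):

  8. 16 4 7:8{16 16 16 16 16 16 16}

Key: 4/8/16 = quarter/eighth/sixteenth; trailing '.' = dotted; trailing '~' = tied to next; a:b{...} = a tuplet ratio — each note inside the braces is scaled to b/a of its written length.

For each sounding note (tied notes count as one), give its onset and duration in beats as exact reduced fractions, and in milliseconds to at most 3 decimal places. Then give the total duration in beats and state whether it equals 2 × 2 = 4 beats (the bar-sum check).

1) 0.0ms=0b +394.737ms=3/4b
2) 394.737ms=3/4b +131.579ms=1/4b
3) 526.316ms=1b +526.316ms=1b
4) 1052.632ms=2b +150.376ms=2/7b
5) 1203.008ms=16/7b +150.376ms=2/7b
6) 1353.383ms=18/7b +150.376ms=2/7b
7) 1503.759ms=20/7b +150.376ms=2/7b
8) 1654.135ms=22/7b +150.376ms=2/7b
9) 1804.511ms=24/7b +150.376ms=2/7b
10) 1954.887ms=26/7b +150.376ms=2/7b
Σ=4b of 4 (114bpm 2/4) — PASS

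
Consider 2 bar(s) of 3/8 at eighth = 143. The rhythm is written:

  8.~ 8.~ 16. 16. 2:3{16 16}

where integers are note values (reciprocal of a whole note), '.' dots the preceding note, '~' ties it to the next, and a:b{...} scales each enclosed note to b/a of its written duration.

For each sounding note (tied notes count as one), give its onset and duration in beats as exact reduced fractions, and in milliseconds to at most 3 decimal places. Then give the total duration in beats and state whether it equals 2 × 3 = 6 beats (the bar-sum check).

1) 0.0ms=0b +1573.427ms=15/4b
2) 1573.427ms=15/4b +314.685ms=3/4b
3) 1888.112ms=9/2b +314.685ms=3/4b
4) 2202.797ms=21/4b +314.685ms=3/4b
Σ=6b of 6 (143bpm 3/8) — PASS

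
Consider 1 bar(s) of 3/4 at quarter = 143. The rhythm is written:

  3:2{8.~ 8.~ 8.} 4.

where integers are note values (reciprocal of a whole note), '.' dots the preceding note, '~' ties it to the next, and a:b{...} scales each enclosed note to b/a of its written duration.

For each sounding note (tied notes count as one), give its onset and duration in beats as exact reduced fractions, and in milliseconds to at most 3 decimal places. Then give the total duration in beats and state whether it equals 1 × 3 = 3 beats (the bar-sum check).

1) 0.0ms=0b +629.371ms=3/2b
2) 629.371ms=3/2b +629.371ms=3/2b
Σ=3b of 3 (143bpm 3/4) — PASS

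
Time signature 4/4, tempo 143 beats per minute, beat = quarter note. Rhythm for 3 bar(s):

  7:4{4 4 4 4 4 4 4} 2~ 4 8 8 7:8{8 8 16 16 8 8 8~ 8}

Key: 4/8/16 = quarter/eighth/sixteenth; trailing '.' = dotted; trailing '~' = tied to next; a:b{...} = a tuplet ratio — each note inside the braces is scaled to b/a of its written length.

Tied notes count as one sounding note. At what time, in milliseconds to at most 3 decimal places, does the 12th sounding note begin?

note 12 onset = 60/7b = 3596.404ms

1. 0.0ms @ 0 + 239.76ms (4/7)
2. 239.76ms @ 4/7 + 239.76ms (4/7)
3. 479.52ms @ 8/7 + 239.76ms (4/7)
4. 719.281ms @ 12/7 + 239.76ms (4/7)
5. 959.041ms @ 16/7 + 239.76ms (4/7)
6. 1198.801ms @ 20/7 + 239.76ms (4/7)
7. 1438.561ms @ 24/7 + 239.76ms (4/7)
8. 1678.322ms @ 4 + 1258.741ms (3)
9. 2937.063ms @ 7 + 209.79ms (1/2)
10. 3146.853ms @ 15/2 + 209.79ms (1/2)
11. 3356.643ms @ 8 + 239.76ms (4/7)
12. 3596.404ms @ 60/7 + 239.76ms (4/7)
13. 3836.164ms @ 64/7 + 119.88ms (2/7)
14. 3956.044ms @ 66/7 + 119.88ms (2/7)
15. 4075.924ms @ 68/7 + 239.76ms (4/7)
16. 4315.684ms @ 72/7 + 239.76ms (4/7)
17. 4555.445ms @ 76/7 + 479.52ms (8/7)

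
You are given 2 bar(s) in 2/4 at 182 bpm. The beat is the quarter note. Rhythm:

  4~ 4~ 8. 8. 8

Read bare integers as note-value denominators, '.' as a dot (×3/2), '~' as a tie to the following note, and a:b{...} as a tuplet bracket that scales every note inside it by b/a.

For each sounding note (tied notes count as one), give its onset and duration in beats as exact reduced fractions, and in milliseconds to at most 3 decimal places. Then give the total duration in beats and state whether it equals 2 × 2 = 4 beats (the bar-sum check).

1) 0.0ms=0b +906.593ms=11/4b
2) 906.593ms=11/4b +247.253ms=3/4b
3) 1153.846ms=7/2b +164.835ms=1/2b
Σ=4b of 4 (182bpm 2/4) — PASS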